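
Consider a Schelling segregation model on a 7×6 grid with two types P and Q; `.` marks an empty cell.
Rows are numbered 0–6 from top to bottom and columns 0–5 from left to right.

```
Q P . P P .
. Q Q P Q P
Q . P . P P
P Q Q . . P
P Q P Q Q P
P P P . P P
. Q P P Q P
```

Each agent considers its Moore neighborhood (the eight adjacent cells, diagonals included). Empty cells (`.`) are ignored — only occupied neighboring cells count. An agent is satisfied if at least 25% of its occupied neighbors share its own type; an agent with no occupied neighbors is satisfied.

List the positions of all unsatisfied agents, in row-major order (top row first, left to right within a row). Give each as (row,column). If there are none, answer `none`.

Row 0: (0,0)Q 1/2 satisfied · (0,1)P 0/3 not · (0,3)P 2/4 satisfied · (0,4)P 3/4 satisfied
Row 1: (1,1)Q 3/5 satisfied · (1,2)Q 1/5 not · (1,3)P 4/6 satisfied · (1,4)Q 0/6 not · (1,5)P 3/4 satisfied
Row 2: (2,0)Q 2/3 satisfied · (2,2)P 1/5 not · (2,4)P 4/5 satisfied · (2,5)P 3/4 satisfied
Row 3: (3,0)P 1/4 satisfied · (3,1)Q 3/7 satisfied · (3,2)Q 3/5 satisfied · (3,5)P 3/4 satisfied
Row 4: (4,0)P 3/5 satisfied · (4,1)Q 2/8 satisfied · (4,2)P 2/6 satisfied · (4,3)Q 2/5 satisfied · (4,4)Q 1/5 not · (4,5)P 3/4 satisfied
Row 5: (5,0)P 2/4 satisfied · (5,1)P 5/7 satisfied · (5,2)P 4/7 satisfied · (5,4)P 4/7 satisfied · (5,5)P 3/5 satisfied
Row 6: (6,1)Q 0/4 not · (6,2)P 3/4 satisfied · (6,3)P 3/4 satisfied · (6,4)Q 0/4 not · (6,5)P 2/3 satisfied

(0,1), (1,2), (1,4), (2,2), (4,4), (6,1), (6,4)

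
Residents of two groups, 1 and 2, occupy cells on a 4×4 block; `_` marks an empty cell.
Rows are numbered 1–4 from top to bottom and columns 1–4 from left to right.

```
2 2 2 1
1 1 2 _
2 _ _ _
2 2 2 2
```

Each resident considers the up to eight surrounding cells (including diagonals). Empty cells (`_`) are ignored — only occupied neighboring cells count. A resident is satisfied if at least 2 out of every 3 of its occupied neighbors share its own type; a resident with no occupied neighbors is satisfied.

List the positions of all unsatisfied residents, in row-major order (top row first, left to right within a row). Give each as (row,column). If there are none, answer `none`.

Row 1: (1,1)2 1/3 not · (1,2)2 3/5 not · (1,3)2 2/4 not · (1,4)1 0/2 not
Row 2: (2,1)1 1/4 not · (2,2)1 1/6 not · (2,3)2 2/4 not
Row 3: (3,1)2 2/4 not
Row 4: (4,1)2 2/2 satisfied · (4,2)2 3/3 satisfied · (4,3)2 2/2 satisfied · (4,4)2 1/1 satisfied

(1,1), (1,2), (1,3), (1,4), (2,1), (2,2), (2,3), (3,1)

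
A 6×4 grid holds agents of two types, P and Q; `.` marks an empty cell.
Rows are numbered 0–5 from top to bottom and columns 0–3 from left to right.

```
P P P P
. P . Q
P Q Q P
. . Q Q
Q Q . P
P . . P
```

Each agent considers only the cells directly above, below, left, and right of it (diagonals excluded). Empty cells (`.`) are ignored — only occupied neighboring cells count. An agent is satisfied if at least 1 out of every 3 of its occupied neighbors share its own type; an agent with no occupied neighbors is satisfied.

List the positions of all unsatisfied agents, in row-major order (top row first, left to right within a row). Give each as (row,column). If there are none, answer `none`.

Row 0: (0,0)P 1/1 ok · (0,1)P 3/3 ok · (0,2)P 2/2 ok · (0,3)P 1/2 ok
Row 1: (1,1)P 1/2 ok · (1,3)Q 0/2 unhappy
Row 2: (2,0)P 0/1 unhappy · (2,1)Q 1/3 ok · (2,2)Q 2/3 ok · (2,3)P 0/3 unhappy
Row 3: (3,2)Q 2/2 ok · (3,3)Q 1/3 ok
Row 4: (4,0)Q 1/2 ok · (4,1)Q 1/1 ok · (4,3)P 1/2 ok
Row 5: (5,0)P 0/1 unhappy · (5,3)P 1/1 ok

(1,3), (2,0), (2,3), (5,0)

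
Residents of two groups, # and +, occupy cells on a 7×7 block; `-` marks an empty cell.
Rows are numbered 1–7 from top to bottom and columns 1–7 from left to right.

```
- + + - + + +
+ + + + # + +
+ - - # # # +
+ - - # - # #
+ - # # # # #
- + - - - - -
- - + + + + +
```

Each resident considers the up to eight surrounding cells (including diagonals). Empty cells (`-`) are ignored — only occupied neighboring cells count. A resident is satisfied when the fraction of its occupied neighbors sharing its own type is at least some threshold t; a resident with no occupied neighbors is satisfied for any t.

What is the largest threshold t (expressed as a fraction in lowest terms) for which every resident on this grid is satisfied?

2/5

(1,2)+ 4/4
(1,3)+ 4/4
(1,5)+ 3/4
(1,6)+ 4/5
(1,7)+ 3/3
(2,1)+ 3/3
(2,2)+ 5/5
(2,3)+ 4/5
(2,4)+ 3/6
(2,5)# 3/7
(2,6)+ 5/8
(2,7)+ 4/5
(3,1)+ 3/3
(3,4)# 3/5
(3,5)# 5/7
(3,6)# 4/7
(3,7)+ 2/5
(4,1)+ 2/2
(4,4)# 5/5
(4,6)# 6/7
(4,7)# 4/5
(5,1)+ 2/2
(5,3)# 2/3
(5,4)# 3/3
(5,5)# 4/4
(5,6)# 4/4
(5,7)# 3/3
(6,2)+ 2/3
(7,3)+ 2/2
(7,4)+ 2/2
(7,5)+ 2/2
(7,6)+ 2/2
(7,7)+ 1/1
The smallest same-type fraction is 2/5 at (3,7), which reduces to 2/5. Any threshold above that leaves this resident unsatisfied.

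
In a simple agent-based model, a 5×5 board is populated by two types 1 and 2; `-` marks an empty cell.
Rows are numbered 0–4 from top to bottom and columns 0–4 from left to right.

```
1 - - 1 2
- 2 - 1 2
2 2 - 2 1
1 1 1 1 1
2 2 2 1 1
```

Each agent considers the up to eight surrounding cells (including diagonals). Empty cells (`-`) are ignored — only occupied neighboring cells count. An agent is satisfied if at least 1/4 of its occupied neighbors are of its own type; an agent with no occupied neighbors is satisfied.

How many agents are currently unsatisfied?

4

(0,0)1 0/1 ✗
(0,3)1 1/3 ✓
(0,4)2 1/3 ✓
(1,1)2 2/3 ✓
(1,3)1 2/5 ✓
(1,4)2 2/5 ✓
(2,0)2 2/4 ✓
(2,1)2 2/5 ✓
(2,3)2 1/6 ✗
(2,4)1 3/5 ✓
(3,0)1 1/5 ✗
(3,1)1 2/7 ✓
(3,2)1 3/7 ✓
(3,3)1 5/7 ✓
(3,4)1 4/5 ✓
(4,0)2 1/3 ✓
(4,1)2 2/5 ✓
(4,2)2 1/5 ✗
(4,3)1 4/5 ✓
(4,4)1 3/3 ✓
Unsatisfied: (0,0), (2,3), (3,0), (4,2) — 4 in total.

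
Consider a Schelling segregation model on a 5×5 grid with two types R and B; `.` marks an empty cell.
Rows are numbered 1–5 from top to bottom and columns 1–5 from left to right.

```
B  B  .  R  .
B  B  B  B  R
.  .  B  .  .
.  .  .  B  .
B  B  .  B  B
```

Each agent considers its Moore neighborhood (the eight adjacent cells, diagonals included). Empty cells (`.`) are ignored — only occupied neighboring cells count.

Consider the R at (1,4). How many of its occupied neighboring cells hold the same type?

Occupied neighbors of (1,4): (2,3)=B, (2,4)=B, (2,5)=R.
Same type (R): 1 of 3.

1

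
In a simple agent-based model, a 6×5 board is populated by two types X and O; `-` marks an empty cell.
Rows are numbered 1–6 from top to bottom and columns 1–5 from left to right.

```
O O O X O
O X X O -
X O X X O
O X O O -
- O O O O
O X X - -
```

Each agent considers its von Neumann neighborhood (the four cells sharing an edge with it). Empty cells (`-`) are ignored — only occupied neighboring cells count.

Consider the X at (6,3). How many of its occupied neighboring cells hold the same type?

1

Occupied neighbors of (6,3): (5,3)=O, (6,2)=X.
Same type (X): 1 of 2.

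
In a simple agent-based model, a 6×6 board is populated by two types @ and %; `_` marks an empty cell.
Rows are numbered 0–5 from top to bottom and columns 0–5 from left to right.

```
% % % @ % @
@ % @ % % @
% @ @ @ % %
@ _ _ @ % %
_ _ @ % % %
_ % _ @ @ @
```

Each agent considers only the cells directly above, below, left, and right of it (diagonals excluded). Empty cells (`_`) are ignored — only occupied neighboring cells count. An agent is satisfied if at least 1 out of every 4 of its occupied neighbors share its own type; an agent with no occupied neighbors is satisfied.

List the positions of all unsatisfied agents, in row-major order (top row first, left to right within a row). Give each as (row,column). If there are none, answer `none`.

Row 0: (0,0)% 1/2 satisfied · (0,1)% 3/3 satisfied · (0,2)% 1/3 satisfied · (0,3)@ 0/3 not · (0,4)% 1/3 satisfied · (0,5)@ 1/2 satisfied
Row 1: (1,0)@ 0/3 not · (1,1)% 1/4 satisfied · (1,2)@ 1/4 satisfied · (1,3)% 1/4 satisfied · (1,4)% 3/4 satisfied · (1,5)@ 1/3 satisfied
Row 2: (2,0)% 0/3 not · (2,1)@ 1/3 satisfied · (2,2)@ 3/3 satisfied · (2,3)@ 2/4 satisfied · (2,4)% 3/4 satisfied · (2,5)% 2/3 satisfied
Row 3: (3,0)@ 0/1 not · (3,3)@ 1/3 satisfied · (3,4)% 3/4 satisfied · (3,5)% 3/3 satisfied
Row 4: (4,2)@ 0/1 not · (4,3)% 1/4 satisfied · (4,4)% 3/4 satisfied · (4,5)% 2/3 satisfied
Row 5: (5,1)% 0/0 satisfied · (5,3)@ 1/2 satisfied · (5,4)@ 2/3 satisfied · (5,5)@ 1/2 satisfied

(0,3), (1,0), (2,0), (3,0), (4,2)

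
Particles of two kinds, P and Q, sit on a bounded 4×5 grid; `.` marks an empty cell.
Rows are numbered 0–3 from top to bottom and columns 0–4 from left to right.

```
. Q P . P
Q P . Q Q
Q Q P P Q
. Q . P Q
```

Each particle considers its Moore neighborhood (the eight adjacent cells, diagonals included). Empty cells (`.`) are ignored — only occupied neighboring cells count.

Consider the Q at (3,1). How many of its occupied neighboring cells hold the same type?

Occupied neighbors of (3,1): (2,0)=Q, (2,1)=Q, (2,2)=P.
Same type (Q): 2 of 3.

2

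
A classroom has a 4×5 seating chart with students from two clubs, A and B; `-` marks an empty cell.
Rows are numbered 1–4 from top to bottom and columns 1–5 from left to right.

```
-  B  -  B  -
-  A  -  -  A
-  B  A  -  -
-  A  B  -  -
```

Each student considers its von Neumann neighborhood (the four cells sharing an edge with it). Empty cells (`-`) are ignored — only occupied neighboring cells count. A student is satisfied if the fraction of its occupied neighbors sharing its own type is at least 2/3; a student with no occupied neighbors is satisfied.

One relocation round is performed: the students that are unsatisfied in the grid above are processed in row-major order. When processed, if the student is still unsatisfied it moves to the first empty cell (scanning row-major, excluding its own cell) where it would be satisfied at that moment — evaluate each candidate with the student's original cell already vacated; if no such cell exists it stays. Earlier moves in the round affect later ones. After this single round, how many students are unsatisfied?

1

Initially unsatisfied (in order): (1,2), (2,2), (3,2), (3,3), (4,2), (4,3).
  (1,2) → (1,1).
  (2,2) → (2,3).
  (3,2) → (1,2).
  (3,3) → (2,4).
  (4,2) → (3,1).
  (4,3): now satisfied by earlier moves; stays.
Resulting grid:
B B - B -
- - A A A
A - - - -
- - B - -
Unsatisfied now: (1,4).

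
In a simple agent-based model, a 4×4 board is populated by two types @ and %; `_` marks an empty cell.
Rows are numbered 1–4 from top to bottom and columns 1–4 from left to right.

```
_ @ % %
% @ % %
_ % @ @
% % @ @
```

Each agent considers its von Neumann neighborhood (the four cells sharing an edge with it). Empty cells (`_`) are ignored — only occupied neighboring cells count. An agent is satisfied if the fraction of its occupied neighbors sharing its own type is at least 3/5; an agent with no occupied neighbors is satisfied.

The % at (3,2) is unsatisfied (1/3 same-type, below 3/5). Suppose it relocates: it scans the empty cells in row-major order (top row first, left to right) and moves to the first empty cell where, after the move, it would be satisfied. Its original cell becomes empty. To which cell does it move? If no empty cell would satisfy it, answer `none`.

(3,1)

Vacating (3,2). Empty cells in order:
  (1,1): 1/2 same-type → still unsatisfied.
  (3,1): 2/2 same-type → satisfied — stop here.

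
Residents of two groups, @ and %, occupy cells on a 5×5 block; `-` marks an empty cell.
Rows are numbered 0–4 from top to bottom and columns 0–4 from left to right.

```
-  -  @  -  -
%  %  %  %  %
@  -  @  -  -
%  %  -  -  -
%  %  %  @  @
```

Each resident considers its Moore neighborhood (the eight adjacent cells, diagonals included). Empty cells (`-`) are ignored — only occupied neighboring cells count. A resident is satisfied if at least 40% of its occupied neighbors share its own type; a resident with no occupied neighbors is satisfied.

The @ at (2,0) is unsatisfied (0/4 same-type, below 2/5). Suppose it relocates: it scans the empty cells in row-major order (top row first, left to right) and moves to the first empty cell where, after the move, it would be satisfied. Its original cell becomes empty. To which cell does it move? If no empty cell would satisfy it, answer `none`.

(3,2)

Vacating (2,0). Empty cells in order:
  (0,0): 0/2 same-type → still unsatisfied.
  (0,1): 1/4 same-type → still unsatisfied.
  (0,3): 1/4 same-type → still unsatisfied.
  (0,4): 0/2 same-type → still unsatisfied.
  (2,1): 1/6 same-type → still unsatisfied.
  (2,3): 1/4 same-type → still unsatisfied.
  (2,4): 0/2 same-type → still unsatisfied.
  (3,2): 2/5 same-type → satisfied — stop here.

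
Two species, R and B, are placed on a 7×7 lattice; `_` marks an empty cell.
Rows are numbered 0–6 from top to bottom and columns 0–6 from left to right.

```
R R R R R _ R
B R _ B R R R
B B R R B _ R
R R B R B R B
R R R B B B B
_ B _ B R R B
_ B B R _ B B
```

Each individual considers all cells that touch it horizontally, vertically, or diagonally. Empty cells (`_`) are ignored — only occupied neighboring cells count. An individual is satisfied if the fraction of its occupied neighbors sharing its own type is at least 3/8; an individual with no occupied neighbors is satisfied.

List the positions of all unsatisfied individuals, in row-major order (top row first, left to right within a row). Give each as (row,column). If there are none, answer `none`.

(1,3), (2,4), (3,2), (3,5), (5,4), (5,5), (6,3)

(0,0)R 2/3 ok
(0,1)R 3/4 ok
(0,2)R 3/4 ok
(0,3)R 3/4 ok
(0,4)R 3/4 ok
(0,6)R 2/2 ok
(1,0)B 2/5 ok
(1,1)R 4/7 ok
(1,3)B 1/7 unhappy
(1,4)R 4/6 ok
(1,5)R 5/6 ok
(1,6)R 3/3 ok
(2,0)B 2/5 ok
(2,1)B 3/7 ok
(2,2)R 4/7 ok
(2,3)R 3/7 ok
(2,4)B 2/7 unhappy
(2,6)R 3/4 ok
(3,0)R 3/5 ok
(3,1)R 5/8 ok
(3,2)B 2/8 unhappy
(3,3)R 3/8 ok
(3,4)B 4/7 ok
(3,5)R 1/7 unhappy
(3,6)B 2/4 ok
(4,0)R 3/4 ok
(4,1)R 4/6 ok
(4,2)R 3/7 ok
(4,3)B 4/7 ok
(4,4)B 4/8 ok
(4,5)B 5/8 ok
(4,6)B 3/5 ok
(5,1)B 2/5 ok
(5,3)B 3/6 ok
(5,4)R 2/7 unhappy
(5,5)R 1/7 unhappy
(5,6)B 4/5 ok
(6,1)B 2/2 ok
(6,2)B 3/4 ok
(6,3)R 1/3 unhappy
(6,5)B 2/4 ok
(6,6)B 2/3 ok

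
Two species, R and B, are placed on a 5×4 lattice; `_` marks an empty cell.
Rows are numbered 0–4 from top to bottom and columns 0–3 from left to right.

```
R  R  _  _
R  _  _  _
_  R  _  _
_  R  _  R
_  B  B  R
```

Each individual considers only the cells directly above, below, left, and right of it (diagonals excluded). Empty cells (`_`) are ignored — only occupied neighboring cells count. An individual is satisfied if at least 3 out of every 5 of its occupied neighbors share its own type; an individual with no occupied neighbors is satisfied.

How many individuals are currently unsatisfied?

4

Row 0: (0,0)R 2/2 satisfied · (0,1)R 1/1 satisfied
Row 1: (1,0)R 1/1 satisfied
Row 2: (2,1)R 1/1 satisfied
Row 3: (3,1)R 1/2 not · (3,3)R 1/1 satisfied
Row 4: (4,1)B 1/2 not · (4,2)B 1/2 not · (4,3)R 1/2 not
Unsatisfied: (3,1), (4,1), (4,2), (4,3) — 4 in total.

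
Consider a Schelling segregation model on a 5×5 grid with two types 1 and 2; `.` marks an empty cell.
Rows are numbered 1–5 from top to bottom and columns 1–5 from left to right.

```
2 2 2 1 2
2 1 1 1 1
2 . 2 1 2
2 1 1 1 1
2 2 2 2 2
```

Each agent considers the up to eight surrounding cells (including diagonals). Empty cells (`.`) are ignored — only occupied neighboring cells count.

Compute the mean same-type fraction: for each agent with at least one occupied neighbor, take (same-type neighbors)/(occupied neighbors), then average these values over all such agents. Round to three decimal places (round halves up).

0.432

(1,1)2 2/3
(1,2)2 3/5
(1,3)2 1/5
(1,4)1 3/5
(1,5)2 0/3
(2,1)2 3/4
(2,2)1 1/7
(2,3)1 4/7
(2,4)1 4/8
(2,5)1 3/5
(3,1)2 2/4
(3,3)2 0/7
(3,4)1 6/8
(3,5)2 0/5
(4,1)2 3/4
(4,2)1 1/7
(4,3)1 3/7
(4,4)1 3/8
(4,5)1 2/5
(5,1)2 2/3
(5,2)2 3/5
(5,3)2 2/5
(5,4)2 2/5
(5,5)2 1/3
Sum over 24 agents: 2/3 + 3/5 + 1/5 + 3/5 + 0/3 + 3/4 + 1/7 + 4/7 + 4/8 + 3/5 + 2/4 + 0/7 + 6/8 + 0/5 + 3/4 + 1/7 + 3/7 + 3/8 + 2/5 + 2/3 + 3/5 + 2/5 + 2/5 + 1/3 = 8717/840; mean = 8717/840 ÷ 24 = 8717/20160 = 0.432390… → 0.432.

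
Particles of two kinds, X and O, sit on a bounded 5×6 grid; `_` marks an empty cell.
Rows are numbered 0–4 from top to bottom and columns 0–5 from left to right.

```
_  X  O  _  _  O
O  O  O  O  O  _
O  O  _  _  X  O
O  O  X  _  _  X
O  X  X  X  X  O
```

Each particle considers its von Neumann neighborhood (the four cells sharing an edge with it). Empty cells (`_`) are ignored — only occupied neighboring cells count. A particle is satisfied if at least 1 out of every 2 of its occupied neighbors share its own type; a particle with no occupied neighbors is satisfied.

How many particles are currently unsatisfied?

Row 0: (0,1)X 0/2 ✗ · (0,2)O 1/2 ✓ · (0,5)O 0/0 ✓
Row 1: (1,0)O 2/2 ✓ · (1,1)O 3/4 ✓ · (1,2)O 3/3 ✓ · (1,3)O 2/2 ✓ · (1,4)O 1/2 ✓
Row 2: (2,0)O 3/3 ✓ · (2,1)O 3/3 ✓ · (2,4)X 0/2 ✗ · (2,5)O 0/2 ✗
Row 3: (3,0)O 3/3 ✓ · (3,1)O 2/4 ✓ · (3,2)X 1/2 ✓ · (3,5)X 0/2 ✗
Row 4: (4,0)O 1/2 ✓ · (4,1)X 1/3 ✗ · (4,2)X 3/3 ✓ · (4,3)X 2/2 ✓ · (4,4)X 1/2 ✓ · (4,5)O 0/2 ✗
Unsatisfied: (0,1), (2,4), (2,5), (3,5), (4,1), (4,5) — 6 in total.

6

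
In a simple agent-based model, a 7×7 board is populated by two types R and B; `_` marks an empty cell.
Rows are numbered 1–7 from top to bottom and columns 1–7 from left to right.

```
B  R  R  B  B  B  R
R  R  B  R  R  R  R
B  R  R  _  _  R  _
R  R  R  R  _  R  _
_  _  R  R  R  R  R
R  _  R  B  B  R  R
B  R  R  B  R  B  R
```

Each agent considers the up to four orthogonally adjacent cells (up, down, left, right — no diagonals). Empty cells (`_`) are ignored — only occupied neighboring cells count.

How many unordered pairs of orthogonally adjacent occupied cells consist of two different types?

Scan each occupied cell's neighbors to the right and below so each pair is counted once.
From row 1: 8 unlike of 13 pairs (running 8/13).
From row 2: 4 unlike of 10 pairs (running 12/23).
From row 3: 2 unlike of 6 pairs (running 14/29).
From row 4: 0 unlike of 6 pairs (running 14/35).
From row 5: 2 unlike of 9 pairs (running 16/44).
From row 6: 5 unlike of 10 pairs (running 21/54).
From row 7: 5 unlike of 6 pairs (running 26/60).
Total adjacent occupied pairs: 60; unlike-type pairs: 26.

26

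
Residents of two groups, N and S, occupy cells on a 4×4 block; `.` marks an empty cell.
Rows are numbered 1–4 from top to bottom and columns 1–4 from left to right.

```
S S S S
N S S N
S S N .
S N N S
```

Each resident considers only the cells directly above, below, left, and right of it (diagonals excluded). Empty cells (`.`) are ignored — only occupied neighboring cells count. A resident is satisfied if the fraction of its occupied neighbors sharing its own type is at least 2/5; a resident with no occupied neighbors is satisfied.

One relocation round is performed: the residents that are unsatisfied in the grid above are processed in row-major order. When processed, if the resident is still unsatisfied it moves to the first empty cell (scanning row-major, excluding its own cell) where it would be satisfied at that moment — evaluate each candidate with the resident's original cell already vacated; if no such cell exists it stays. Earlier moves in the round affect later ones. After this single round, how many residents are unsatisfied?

2

Initially unsatisfied (in order): (2,1), (2,4), (3,3), (4,2), (4,4).
  (2,1) → (3,4).
  (2,4): no empty cell satisfies it; stays.
  (3,3): now satisfied by earlier moves; stays.
  (4,2): no empty cell satisfies it; stays.
  (4,4) → (2,1).
Resulting grid:
S S S S
S S S N
S S N N
S N N .
Unsatisfied now: (2,4), (4,2).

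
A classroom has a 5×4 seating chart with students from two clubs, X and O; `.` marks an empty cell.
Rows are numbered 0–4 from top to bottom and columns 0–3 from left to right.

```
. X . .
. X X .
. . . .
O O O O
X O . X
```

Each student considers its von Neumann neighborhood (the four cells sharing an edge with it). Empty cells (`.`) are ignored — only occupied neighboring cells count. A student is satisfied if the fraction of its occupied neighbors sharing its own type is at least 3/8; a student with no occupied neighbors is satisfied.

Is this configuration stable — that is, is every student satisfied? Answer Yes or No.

(0,1)X 1/1 ok
(1,1)X 2/2 ok
(1,2)X 1/1 ok
(3,0)O 1/2 ok
(3,1)O 3/3 ok
(3,2)O 2/2 ok
(3,3)O 1/2 ok
(4,0)X 0/2 unhappy
(4,1)O 1/2 ok
(4,3)X 0/1 unhappy
For instance (4,0) has only 0/2 same-type neighbors, below 3/8.

No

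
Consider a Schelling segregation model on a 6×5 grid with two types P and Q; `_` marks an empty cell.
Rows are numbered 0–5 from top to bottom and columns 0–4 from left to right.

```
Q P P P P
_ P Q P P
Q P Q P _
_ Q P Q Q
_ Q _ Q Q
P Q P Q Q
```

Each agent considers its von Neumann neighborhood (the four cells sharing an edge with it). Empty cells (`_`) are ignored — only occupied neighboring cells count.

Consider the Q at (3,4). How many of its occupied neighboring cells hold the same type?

2

Occupied neighbors of (3,4): (4,4)=Q, (3,3)=Q.
Same type (Q): 2 of 2.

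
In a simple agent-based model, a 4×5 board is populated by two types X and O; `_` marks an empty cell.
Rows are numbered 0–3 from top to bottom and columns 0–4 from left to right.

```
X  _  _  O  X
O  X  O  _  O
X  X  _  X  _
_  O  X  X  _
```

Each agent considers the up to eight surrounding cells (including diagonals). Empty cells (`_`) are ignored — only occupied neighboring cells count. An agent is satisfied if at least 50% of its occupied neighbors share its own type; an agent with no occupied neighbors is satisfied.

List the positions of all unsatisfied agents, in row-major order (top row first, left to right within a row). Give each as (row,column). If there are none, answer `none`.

(0,4), (1,0), (1,2), (1,4), (3,1)

Row 0: (0,0)X 1/2 ok · (0,3)O 2/3 ok · (0,4)X 0/2 unhappy
Row 1: (1,0)O 0/4 unhappy · (1,1)X 3/5 ok · (1,2)O 1/4 unhappy · (1,4)O 1/3 unhappy
Row 2: (2,0)X 2/4 ok · (2,1)X 3/6 ok · (2,3)X 2/4 ok
Row 3: (3,1)O 0/3 unhappy · (3,2)X 3/4 ok · (3,3)X 2/2 ok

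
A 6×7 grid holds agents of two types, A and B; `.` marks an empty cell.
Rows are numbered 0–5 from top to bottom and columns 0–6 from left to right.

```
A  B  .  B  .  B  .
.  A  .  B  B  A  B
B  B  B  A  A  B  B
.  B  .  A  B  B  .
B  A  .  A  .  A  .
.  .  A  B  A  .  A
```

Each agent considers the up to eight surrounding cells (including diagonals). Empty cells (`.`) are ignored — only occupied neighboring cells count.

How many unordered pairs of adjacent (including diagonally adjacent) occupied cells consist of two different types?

Scan each occupied cell's neighbors to the right and below (and the two forward diagonals) so each pair is counted once.
From row 0: 3 unlike of 8 pairs (running 3/8).
From row 1: 11 unlike of 17 pairs (running 14/25).
From row 2: 6 unlike of 18 pairs (running 20/43).
From row 3: 5 unlike of 8 pairs (running 25/51).
From row 4: 2 unlike of 7 pairs (running 27/58).
From row 5: 2 unlike of 2 pairs (running 29/60).
Total adjacent occupied pairs: 60; unlike-type pairs: 29.

29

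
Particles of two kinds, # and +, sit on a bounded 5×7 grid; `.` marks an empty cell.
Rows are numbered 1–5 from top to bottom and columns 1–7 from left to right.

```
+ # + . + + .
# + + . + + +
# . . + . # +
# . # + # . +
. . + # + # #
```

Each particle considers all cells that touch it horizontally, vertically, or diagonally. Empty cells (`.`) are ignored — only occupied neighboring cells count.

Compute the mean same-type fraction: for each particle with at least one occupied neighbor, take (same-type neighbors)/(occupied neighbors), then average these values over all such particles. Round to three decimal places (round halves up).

0.560

(1,1)+ 1/3
(1,2)# 1/5
(1,3)+ 2/3
(1,5)+ 3/3
(1,6)+ 4/4
(2,1)# 2/4
(2,2)+ 3/6
(2,3)+ 3/4
(2,5)+ 4/5
(2,6)+ 5/6
(2,7)+ 3/4
(3,1)# 2/3
(3,4)+ 3/5
(3,6)# 1/6
(3,7)+ 3/4
(4,1)# 1/1
(4,3)# 1/4
(4,4)+ 3/6
(4,5)# 3/6
(4,7)+ 1/4
(5,3)+ 1/3
(5,4)# 2/5
(5,5)+ 1/4
(5,6)# 2/4
(5,7)# 1/2
Sum over 25 particles: 1/3 + 1/5 + 2/3 + 3/3 + 4/4 + 2/4 + 3/6 + 3/4 + 4/5 + 5/6 + 3/4 + 2/3 + 3/5 + 1/6 + 3/4 + 1/1 + 1/4 + 3/6 + 3/6 + 1/4 + 1/3 + 2/5 + 1/4 + 2/4 + 1/2 = 14; mean = 14 ÷ 25 = 14/25 = 0.56 → 0.560.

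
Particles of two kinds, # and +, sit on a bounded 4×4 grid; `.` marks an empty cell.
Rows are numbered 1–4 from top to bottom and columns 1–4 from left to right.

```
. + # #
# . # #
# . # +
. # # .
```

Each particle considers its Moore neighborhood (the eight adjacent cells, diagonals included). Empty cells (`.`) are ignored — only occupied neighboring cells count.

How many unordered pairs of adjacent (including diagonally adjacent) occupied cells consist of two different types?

Scan each occupied cell's neighbors to the right and below (and the two forward diagonals) so each pair is counted once.
Row 1: +(1,2)–#(1,3)≠ +(1,2)–#(2,3)≠ +(1,2)–#(2,1)≠ #(1,3)–#(1,4)= #(1,3)–#(2,3)= #(1,3)–#(2,4)= #(1,4)–#(2,4)= #(1,4)–#(2,3)=  → 3/8 unlike.
Row 2: #(2,1)–#(3,1)= #(2,3)–#(2,4)= #(2,3)–#(3,3)= #(2,3)–+(3,4)≠ #(2,4)–+(3,4)≠ #(2,4)–#(3,3)=  → 2/6 unlike.
Row 3: #(3,1)–#(4,2)= #(3,3)–+(3,4)≠ #(3,3)–#(4,3)= #(3,3)–#(4,2)= +(3,4)–#(4,3)≠  → 2/5 unlike.
Row 4: #(4,2)–#(4,3)=  → 0/1 unlike.
Total adjacent occupied pairs: 20; unlike-type pairs: 7.

7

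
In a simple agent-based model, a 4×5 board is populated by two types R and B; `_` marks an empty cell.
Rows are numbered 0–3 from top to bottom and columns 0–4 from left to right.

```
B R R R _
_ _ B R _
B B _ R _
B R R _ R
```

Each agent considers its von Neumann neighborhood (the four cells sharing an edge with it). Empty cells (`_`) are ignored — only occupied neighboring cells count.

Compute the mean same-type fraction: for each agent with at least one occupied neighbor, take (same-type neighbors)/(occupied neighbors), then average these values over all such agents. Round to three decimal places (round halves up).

0.597

(0,0)B 0/1
(0,1)R 1/2
(0,2)R 2/3
(0,3)R 2/2
(1,2)B 0/2
(1,3)R 2/3
(2,0)B 2/2
(2,1)B 1/2
(2,3)R 1/1
(3,0)B 1/2
(3,1)R 1/3
(3,2)R 1/1
(3,4)R — no occupied neighbors
Sum over 12 agents: 0/1 + 1/2 + 2/3 + 2/2 + 0/2 + 2/3 + 2/2 + 1/2 + 1/1 + 1/2 + 1/3 + 1/1 = 43/6; mean = 43/6 ÷ 12 = 43/72 = 0.597222… → 0.597.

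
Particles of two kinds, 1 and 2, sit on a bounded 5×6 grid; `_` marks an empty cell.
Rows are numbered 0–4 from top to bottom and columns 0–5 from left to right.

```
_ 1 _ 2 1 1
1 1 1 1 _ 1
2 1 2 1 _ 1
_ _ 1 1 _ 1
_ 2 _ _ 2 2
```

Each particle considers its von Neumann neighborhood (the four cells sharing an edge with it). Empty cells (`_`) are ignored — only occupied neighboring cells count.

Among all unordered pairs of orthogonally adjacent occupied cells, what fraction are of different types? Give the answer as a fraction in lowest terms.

Scan each occupied cell's neighbors to the right and below so each pair is counted once.
Row 0: 1(0,1)–1(1,1)= 2(0,3)–1(0,4)≠ 2(0,3)–1(1,3)≠ 1(0,4)–1(0,5)= 1(0,5)–1(1,5)=  → 2/5 unlike.
Row 1: 1(1,0)–1(1,1)= 1(1,0)–2(2,0)≠ 1(1,1)–1(1,2)= 1(1,1)–1(2,1)= 1(1,2)–1(1,3)= 1(1,2)–2(2,2)≠ 1(1,3)–1(2,3)= 1(1,5)–1(2,5)=  → 2/8 unlike.
Row 2: 2(2,0)–1(2,1)≠ 1(2,1)–2(2,2)≠ 2(2,2)–1(2,3)≠ 2(2,2)–1(3,2)≠ 1(2,3)–1(3,3)= 1(2,5)–1(3,5)=  → 4/6 unlike.
Row 3: 1(3,2)–1(3,3)= 1(3,5)–2(4,5)≠  → 1/2 unlike.
Row 4: 2(4,4)–2(4,5)=  → 0/1 unlike.
Total adjacent occupied pairs: 22; unlike-type pairs: 9.
9/22 is already in lowest terms.

9/22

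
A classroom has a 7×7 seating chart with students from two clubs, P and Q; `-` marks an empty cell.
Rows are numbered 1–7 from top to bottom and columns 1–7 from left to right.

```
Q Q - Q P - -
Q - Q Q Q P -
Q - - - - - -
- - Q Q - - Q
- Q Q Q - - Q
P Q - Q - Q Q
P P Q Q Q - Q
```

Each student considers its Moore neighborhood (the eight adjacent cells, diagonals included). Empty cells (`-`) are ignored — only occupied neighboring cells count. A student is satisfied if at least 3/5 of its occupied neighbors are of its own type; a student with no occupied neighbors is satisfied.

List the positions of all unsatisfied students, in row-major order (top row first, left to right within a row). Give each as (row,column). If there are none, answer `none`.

Row 1: (1,1)Q 2/2 ✓ · (1,2)Q 3/3 ✓ · (1,4)Q 3/4 ✓ · (1,5)P 1/4 ✗
Row 2: (2,1)Q 3/3 ✓ · (2,3)Q 3/3 ✓ · (2,4)Q 3/4 ✓ · (2,5)Q 2/4 ✗ · (2,6)P 1/2 ✗
Row 3: (3,1)Q 1/1 ✓
Row 4: (4,3)Q 4/4 ✓ · (4,4)Q 3/3 ✓ · (4,7)Q 1/1 ✓
Row 5: (5,2)Q 3/4 ✓ · (5,3)Q 6/6 ✓ · (5,4)Q 4/4 ✓ · (5,7)Q 3/3 ✓
Row 6: (6,1)P 2/4 ✗ · (6,2)Q 3/6 ✗ · (6,4)Q 5/5 ✓ · (6,6)Q 4/4 ✓ · (6,7)Q 3/3 ✓
Row 7: (7,1)P 2/3 ✓ · (7,2)P 2/4 ✗ · (7,3)Q 3/4 ✓ · (7,4)Q 3/3 ✓ · (7,5)Q 3/3 ✓ · (7,7)Q 2/2 ✓

(1,5), (2,5), (2,6), (6,1), (6,2), (7,2)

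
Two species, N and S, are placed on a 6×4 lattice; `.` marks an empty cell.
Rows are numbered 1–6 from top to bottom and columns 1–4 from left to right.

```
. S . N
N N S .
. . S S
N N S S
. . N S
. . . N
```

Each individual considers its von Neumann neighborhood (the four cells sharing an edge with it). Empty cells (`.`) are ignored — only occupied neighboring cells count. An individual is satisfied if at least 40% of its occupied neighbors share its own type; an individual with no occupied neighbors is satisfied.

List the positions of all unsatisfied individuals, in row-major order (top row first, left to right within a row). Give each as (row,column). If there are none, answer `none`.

Row 1: (1,2)S 0/1 ✗ · (1,4)N 0/0 ✓
Row 2: (2,1)N 1/1 ✓ · (2,2)N 1/3 ✗ · (2,3)S 1/2 ✓
Row 3: (3,3)S 3/3 ✓ · (3,4)S 2/2 ✓
Row 4: (4,1)N 1/1 ✓ · (4,2)N 1/2 ✓ · (4,3)S 2/4 ✓ · (4,4)S 3/3 ✓
Row 5: (5,3)N 0/2 ✗ · (5,4)S 1/3 ✗
Row 6: (6,4)N 0/1 ✗

(1,2), (2,2), (5,3), (5,4), (6,4)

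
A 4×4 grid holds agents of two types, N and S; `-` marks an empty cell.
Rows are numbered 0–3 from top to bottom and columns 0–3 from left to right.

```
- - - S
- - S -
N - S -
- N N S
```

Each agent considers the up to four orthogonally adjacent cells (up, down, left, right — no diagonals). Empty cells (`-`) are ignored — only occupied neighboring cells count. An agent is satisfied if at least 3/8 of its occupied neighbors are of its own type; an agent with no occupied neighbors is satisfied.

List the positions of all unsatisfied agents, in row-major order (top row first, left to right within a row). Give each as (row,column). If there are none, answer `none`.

(3,2), (3,3)

(0,3)S 0/0 ok
(1,2)S 1/1 ok
(2,0)N 0/0 ok
(2,2)S 1/2 ok
(3,1)N 1/1 ok
(3,2)N 1/3 unhappy
(3,3)S 0/1 unhappy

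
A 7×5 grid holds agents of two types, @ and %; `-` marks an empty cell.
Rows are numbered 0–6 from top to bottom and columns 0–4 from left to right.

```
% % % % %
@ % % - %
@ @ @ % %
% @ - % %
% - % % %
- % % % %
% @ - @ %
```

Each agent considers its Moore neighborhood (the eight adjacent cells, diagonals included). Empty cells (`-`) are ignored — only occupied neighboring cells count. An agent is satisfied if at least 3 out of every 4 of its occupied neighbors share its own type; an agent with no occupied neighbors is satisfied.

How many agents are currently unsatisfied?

Row 0: (0,0)% 2/3 not · (0,1)% 4/5 satisfied · (0,2)% 4/4 satisfied · (0,3)% 4/4 satisfied · (0,4)% 2/2 satisfied
Row 1: (1,0)@ 2/5 not · (1,1)% 4/8 not · (1,2)% 5/7 not · (1,4)% 4/4 satisfied
Row 2: (2,0)@ 3/5 not · (2,1)@ 4/7 not · (2,2)@ 2/6 not · (2,3)% 5/6 satisfied · (2,4)% 4/4 satisfied
Row 3: (3,0)% 1/4 not · (3,1)@ 3/6 not · (3,3)% 6/7 satisfied · (3,4)% 5/5 satisfied
Row 4: (4,0)% 2/3 not · (4,2)% 5/6 satisfied · (4,3)% 7/7 satisfied · (4,4)% 5/5 satisfied
Row 5: (5,1)% 4/5 satisfied · (5,2)% 4/6 not · (5,3)% 6/7 satisfied · (5,4)% 4/5 satisfied
Row 6: (6,0)% 1/2 not · (6,1)@ 0/3 not · (6,3)@ 0/4 not · (6,4)% 2/3 not
Unsatisfied: (0,0), (1,0), (1,1), (1,2), (2,0), (2,1), (2,2), (3,0), (3,1), (4,0), (5,2), (6,0), (6,1), (6,3), (6,4) — 15 in total.

15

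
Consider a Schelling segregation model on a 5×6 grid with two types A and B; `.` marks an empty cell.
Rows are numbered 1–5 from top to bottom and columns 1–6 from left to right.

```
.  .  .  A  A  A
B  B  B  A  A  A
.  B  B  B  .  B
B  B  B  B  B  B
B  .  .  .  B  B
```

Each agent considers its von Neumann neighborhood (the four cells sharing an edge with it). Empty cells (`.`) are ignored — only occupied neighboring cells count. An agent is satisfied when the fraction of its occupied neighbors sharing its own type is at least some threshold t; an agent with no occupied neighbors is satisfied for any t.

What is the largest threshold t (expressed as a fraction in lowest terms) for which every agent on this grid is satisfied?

(1,4)A 2/2
(1,5)A 3/3
(1,6)A 2/2
(2,1)B 1/1
(2,2)B 3/3
(2,3)B 2/3
(2,4)A 2/4
(2,5)A 3/3
(2,6)A 2/3
(3,2)B 3/3
(3,3)B 4/4
(3,4)B 2/3
(3,6)B 1/2
(4,1)B 2/2
(4,2)B 3/3
(4,3)B 3/3
(4,4)B 3/3
(4,5)B 3/3
(4,6)B 3/3
(5,1)B 1/1
(5,5)B 2/2
(5,6)B 2/2
The smallest same-type fraction is 2/4 at (2,4), which reduces to 1/2. Any threshold above that leaves this agent unsatisfied.

1/2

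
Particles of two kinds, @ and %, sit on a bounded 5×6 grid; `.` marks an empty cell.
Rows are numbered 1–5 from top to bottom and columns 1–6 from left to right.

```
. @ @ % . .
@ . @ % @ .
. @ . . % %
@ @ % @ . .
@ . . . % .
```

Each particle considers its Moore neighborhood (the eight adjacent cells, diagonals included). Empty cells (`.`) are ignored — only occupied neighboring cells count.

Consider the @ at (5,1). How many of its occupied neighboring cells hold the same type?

Occupied neighbors of (5,1): (4,1)=@, (4,2)=@.
Same type (@): 2 of 2.

2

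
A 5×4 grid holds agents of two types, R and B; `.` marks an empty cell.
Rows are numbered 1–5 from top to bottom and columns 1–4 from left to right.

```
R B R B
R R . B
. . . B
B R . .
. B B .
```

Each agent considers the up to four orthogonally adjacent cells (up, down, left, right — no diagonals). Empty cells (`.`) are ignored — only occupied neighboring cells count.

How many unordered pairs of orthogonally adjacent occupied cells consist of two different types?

Scan each occupied cell's neighbors to the right and below so each pair is counted once.
From row 1: 4 unlike of 6 pairs (running 4/6).
From row 2: 0 unlike of 2 pairs (running 4/8).
From row 4: 2 unlike of 2 pairs (running 6/10).
From row 5: 0 unlike of 1 pairs (running 6/11).
Total adjacent occupied pairs: 11; unlike-type pairs: 6.

6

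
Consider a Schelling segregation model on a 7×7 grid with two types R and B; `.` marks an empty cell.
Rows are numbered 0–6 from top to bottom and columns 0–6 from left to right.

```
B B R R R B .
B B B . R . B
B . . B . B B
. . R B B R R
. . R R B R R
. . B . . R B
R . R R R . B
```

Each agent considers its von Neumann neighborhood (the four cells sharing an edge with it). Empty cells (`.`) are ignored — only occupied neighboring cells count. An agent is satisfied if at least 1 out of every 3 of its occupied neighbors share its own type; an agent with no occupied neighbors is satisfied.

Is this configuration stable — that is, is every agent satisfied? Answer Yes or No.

No

(0,0)B 2/2 satisfied
(0,1)B 2/3 satisfied
(0,2)R 1/3 satisfied
(0,3)R 2/2 satisfied
(0,4)R 2/3 satisfied
(0,5)B 0/1 not
(1,0)B 3/3 satisfied
(1,1)B 3/3 satisfied
(1,2)B 1/2 satisfied
(1,4)R 1/1 satisfied
(1,6)B 1/1 satisfied
(2,0)B 1/1 satisfied
(2,3)B 1/1 satisfied
(2,5)B 1/2 satisfied
(2,6)B 2/3 satisfied
(3,2)R 1/2 satisfied
(3,3)B 2/4 satisfied
(3,4)B 2/3 satisfied
(3,5)R 2/4 satisfied
(3,6)R 2/3 satisfied
(4,2)R 2/3 satisfied
(4,3)R 1/3 satisfied
(4,4)B 1/3 satisfied
(4,5)R 3/4 satisfied
(4,6)R 2/3 satisfied
(5,2)B 0/2 not
(5,5)R 1/2 satisfied
(5,6)B 1/3 satisfied
(6,0)R 0/0 satisfied
(6,2)R 1/2 satisfied
(6,3)R 2/2 satisfied
(6,4)R 1/1 satisfied
(6,6)B 1/1 satisfied
For instance (0,5) has only 0/1 same-type neighbors, below 1/3.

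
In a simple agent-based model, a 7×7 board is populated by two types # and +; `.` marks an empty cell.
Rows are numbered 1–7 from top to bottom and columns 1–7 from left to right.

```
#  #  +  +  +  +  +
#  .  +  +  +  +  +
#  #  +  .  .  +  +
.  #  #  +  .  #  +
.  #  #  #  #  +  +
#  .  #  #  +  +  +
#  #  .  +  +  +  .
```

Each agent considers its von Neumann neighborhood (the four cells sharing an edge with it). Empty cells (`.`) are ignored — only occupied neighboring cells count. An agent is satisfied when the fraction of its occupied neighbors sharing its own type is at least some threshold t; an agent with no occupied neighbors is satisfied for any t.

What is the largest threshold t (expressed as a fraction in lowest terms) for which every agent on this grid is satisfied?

(1,1)# 2/2
(1,2)# 1/2
(1,3)+ 2/3
(1,4)+ 3/3
(1,5)+ 3/3
(1,6)+ 3/3
(1,7)+ 2/2
(2,1)# 2/2
(2,3)+ 3/3
(2,4)+ 3/3
(2,5)+ 3/3
(2,6)+ 4/4
(2,7)+ 3/3
(3,1)# 2/2
(3,2)# 2/3
(3,3)+ 1/3
(3,6)+ 2/3
(3,7)+ 3/3
(4,2)# 3/3
(4,3)# 2/4
(4,4)+ 0/2
(4,6)# 0/3
(4,7)+ 2/3
(5,2)# 2/2
(5,3)# 4/4
(5,4)# 3/4
(5,5)# 1/3
(5,6)+ 2/4
(5,7)+ 3/3
(6,1)# 1/1
(6,3)# 2/2
(6,4)# 2/4
(6,5)+ 2/4
(6,6)+ 4/4
(6,7)+ 2/2
(7,1)# 2/2
(7,2)# 1/1
(7,4)+ 1/2
(7,5)+ 3/3
(7,6)+ 2/2
The smallest same-type fraction is 0/2 at (4,4), which reduces to 0/1. Any threshold above that leaves this agent unsatisfied.

0/1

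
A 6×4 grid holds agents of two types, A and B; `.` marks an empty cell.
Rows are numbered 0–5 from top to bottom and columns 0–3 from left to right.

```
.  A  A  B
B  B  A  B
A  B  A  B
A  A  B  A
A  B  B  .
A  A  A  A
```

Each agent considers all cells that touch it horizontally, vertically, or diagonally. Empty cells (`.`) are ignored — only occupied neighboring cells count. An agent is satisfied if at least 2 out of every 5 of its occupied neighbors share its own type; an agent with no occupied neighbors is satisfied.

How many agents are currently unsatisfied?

8

Row 0: (0,1)A 2/4 ok · (0,2)A 2/5 ok · (0,3)B 1/3 unhappy
Row 1: (1,0)B 2/4 ok · (1,1)B 2/7 unhappy · (1,2)A 3/8 unhappy · (1,3)B 2/5 ok
Row 2: (2,0)A 2/5 ok · (2,1)B 3/8 unhappy · (2,2)A 3/8 unhappy · (2,3)B 2/5 ok
Row 3: (3,0)A 3/5 ok · (3,1)A 4/8 ok · (3,2)B 4/7 ok · (3,3)A 1/4 unhappy
Row 4: (4,0)A 4/5 ok · (4,1)B 2/8 unhappy · (4,2)B 2/7 unhappy
Row 5: (5,0)A 2/3 ok · (5,1)A 3/5 ok · (5,2)A 2/4 ok · (5,3)A 1/2 ok
Unsatisfied: (0,3), (1,1), (1,2), (2,1), (2,2), (3,3), (4,1), (4,2) — 8 in total.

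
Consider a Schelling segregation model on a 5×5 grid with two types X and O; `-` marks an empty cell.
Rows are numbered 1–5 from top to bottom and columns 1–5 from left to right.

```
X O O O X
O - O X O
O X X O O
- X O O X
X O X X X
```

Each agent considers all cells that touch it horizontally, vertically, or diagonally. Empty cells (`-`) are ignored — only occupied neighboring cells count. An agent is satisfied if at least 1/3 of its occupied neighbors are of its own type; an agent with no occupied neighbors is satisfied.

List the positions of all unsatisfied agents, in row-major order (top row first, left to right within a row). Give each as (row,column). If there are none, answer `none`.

(1,1), (2,4), (5,2)

(1,1)X 0/2 not
(1,2)O 3/4 satisfied
(1,3)O 3/4 satisfied
(1,4)O 3/5 satisfied
(1,5)X 1/3 satisfied
(2,1)O 2/4 satisfied
(2,3)O 4/7 satisfied
(2,4)X 2/8 not
(2,5)O 3/5 satisfied
(3,1)O 1/3 satisfied
(3,2)X 2/6 satisfied
(3,3)X 3/7 satisfied
(3,4)O 5/8 satisfied
(3,5)O 3/5 satisfied
(4,2)X 4/7 satisfied
(4,3)O 3/8 satisfied
(4,4)O 3/8 satisfied
(4,5)X 2/5 satisfied
(5,1)X 1/2 satisfied
(5,2)O 1/4 not
(5,3)X 2/5 satisfied
(5,4)X 3/5 satisfied
(5,5)X 2/3 satisfied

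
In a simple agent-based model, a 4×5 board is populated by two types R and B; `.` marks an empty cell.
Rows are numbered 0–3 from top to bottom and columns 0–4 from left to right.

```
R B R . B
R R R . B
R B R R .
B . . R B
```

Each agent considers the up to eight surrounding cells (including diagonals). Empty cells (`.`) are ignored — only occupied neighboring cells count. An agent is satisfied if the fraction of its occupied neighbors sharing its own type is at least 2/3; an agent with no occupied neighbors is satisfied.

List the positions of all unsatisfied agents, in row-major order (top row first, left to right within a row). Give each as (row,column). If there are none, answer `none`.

(0,0)R 2/3 satisfied
(0,1)B 0/5 not
(0,2)R 2/3 satisfied
(0,4)B 1/1 satisfied
(1,0)R 3/5 not
(1,1)R 6/8 satisfied
(1,2)R 4/6 satisfied
(1,4)B 1/2 not
(2,0)R 2/4 not
(2,1)B 1/6 not
(2,2)R 4/5 satisfied
(2,3)R 3/5 not
(3,0)B 1/2 not
(3,3)R 2/3 satisfied
(3,4)B 0/2 not

(0,1), (1,0), (1,4), (2,0), (2,1), (2,3), (3,0), (3,4)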